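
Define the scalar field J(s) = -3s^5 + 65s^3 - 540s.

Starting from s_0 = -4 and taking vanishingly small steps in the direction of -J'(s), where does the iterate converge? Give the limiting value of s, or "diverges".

-3

J'(s) = -15(s - 3)(s - 2)(s + 2)(s + 3), so J'(-4) = -1260.
Gradient descent moves in the -J' direction, i.e. s is increasing.
The nearest critical point in that direction is s = -3, where J'' = 450 > 0 (a local minimum). The iterate converges there.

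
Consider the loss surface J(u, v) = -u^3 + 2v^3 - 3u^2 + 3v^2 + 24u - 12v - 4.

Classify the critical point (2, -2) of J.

The mixed partial ∂²J/∂u∂v is 0, so the Hessian at any point is diag(J_uu, J_vv) = diag(-6(u + 1), 6(2v + 1)).
At (2, -2): H = diag(-18, -18).
Both eigenvalues are negative, so H is negative definite: a local maximum.

local maximum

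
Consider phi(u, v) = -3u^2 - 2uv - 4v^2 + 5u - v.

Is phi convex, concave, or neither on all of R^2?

phi is quadratic, so its Hessian is the constant matrix H = [[-6, -2], [-2, -8]].
det(H) = 44, tr(H) = -14.
det(H) > 0 and tr(H) < 0, so H is negative definite everywhere: concave.

concave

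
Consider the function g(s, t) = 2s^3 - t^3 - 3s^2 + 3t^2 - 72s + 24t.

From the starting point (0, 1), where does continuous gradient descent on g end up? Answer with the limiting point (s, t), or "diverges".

(4, -2)

g is separable, so gradient descent decouples: s follows -∂g/∂s, t follows -∂g/∂t.
∂g/∂s = 6(s - 4)(s + 3); at s=0 this is -72, so s increases.
∂g/∂t = -3(t - 4)(t + 2); at t=1 this is 27, so t decreases.
s converges to its nearest critical value 4 (a local min of the s-part); t converges to -2. The iterate converges to (4, -2).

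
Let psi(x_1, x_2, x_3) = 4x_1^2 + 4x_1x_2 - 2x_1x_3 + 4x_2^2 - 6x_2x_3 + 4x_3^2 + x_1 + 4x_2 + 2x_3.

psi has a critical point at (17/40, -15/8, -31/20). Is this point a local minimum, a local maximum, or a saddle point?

local minimum

The Hessian is constant: H = [[8, 4, -2], [4, 8, -6], [-2, -6, 8]].
Leading principal minors: Δ₁ = 8, Δ₂ = 48, Δ₃ = 160.
All leading minors are positive, so H is positive definite: a local minimum.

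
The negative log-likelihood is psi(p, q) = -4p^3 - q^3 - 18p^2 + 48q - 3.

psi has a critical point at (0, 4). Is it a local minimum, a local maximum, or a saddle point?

local maximum

The mixed partial ∂²psi/∂p∂q is 0, so the Hessian at any point is diag(psi_pp, psi_qq) = diag(-12(2p + 3), -6q).
At (0, 4): H = diag(-36, -24).
Both eigenvalues are negative, so H is negative definite: a local maximum.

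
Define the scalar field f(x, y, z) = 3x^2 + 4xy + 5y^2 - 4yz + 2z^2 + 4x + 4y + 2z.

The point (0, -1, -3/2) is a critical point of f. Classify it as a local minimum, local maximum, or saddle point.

The Hessian is constant: H = [[6, 4, 0], [4, 10, -4], [0, -4, 4]].
Leading principal minors: Δ₁ = 6, Δ₂ = 44, Δ₃ = 80.
All leading minors are positive, so H is positive definite: a local minimum.

local minimum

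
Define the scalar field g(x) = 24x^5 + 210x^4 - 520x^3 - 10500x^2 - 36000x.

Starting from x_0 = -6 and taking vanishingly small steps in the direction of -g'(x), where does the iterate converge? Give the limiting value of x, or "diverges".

g'(x) = 120(x - 5)(x + 3)(x + 4)(x + 5), so g'(-6) = 7920.
Gradient descent moves in the -g' direction, i.e. x is decreasing.
There is no critical point below x=-6, and g' keeps the same sign, so the iterate runs off to −∞.

diverges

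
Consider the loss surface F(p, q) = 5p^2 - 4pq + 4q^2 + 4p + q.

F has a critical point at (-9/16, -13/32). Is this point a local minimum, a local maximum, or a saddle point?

The Hessian of F is constant: H = [[10, -4], [-4, 8]].
det(H) = 10·8 − (-4)² = 64.
det(H) > 0 and tr(H) = 18 > 0, so H is positive definite and the point is a local minimum.

local minimum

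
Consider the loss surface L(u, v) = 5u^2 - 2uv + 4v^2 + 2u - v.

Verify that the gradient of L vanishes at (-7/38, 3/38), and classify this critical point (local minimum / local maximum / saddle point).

∇L = (10u - 2v + 2, -2u + 8v - 1); substituting (-7/38, 3/38) gives ∇L = (0, 0), so (-7/38, 3/38) is indeed a critical point.
The Hessian of L is constant: H = [[10, -2], [-2, 8]].
det(H) = 10·8 − (-2)² = 76.
det(H) > 0 and tr(H) = 18 > 0, so H is positive definite and the point is a local minimum.

local minimum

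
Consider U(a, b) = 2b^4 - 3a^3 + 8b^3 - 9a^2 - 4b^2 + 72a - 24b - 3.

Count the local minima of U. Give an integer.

2

U separates as a function of a plus a function of b, so ∇U=0 decouples.
∂U/∂a = -9(a - 2)(a + 4) = 0 at a ∈ {-4, 2}; ∂U/∂b = 8(b - 1)(b + 1)(b + 3) = 0 at b ∈ {-3, -1, 1}.
The Hessian is diagonal: diag(U_aa, U_bb). Second derivatives: U_aa(-4)=54, U_aa(2)=-54; U_bb(-3)=64, U_bb(-1)=-32, U_bb(1)=64.
Local minima occur where both diagonal entries positive: (-4, -3), (-4, 1). Count: 2.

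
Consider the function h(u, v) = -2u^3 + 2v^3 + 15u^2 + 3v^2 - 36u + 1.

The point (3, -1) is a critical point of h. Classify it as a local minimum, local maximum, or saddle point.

The mixed partial ∂²h/∂u∂v is 0, so the Hessian at any point is diag(h_uu, h_vv) = diag(6(-2u + 5), 6(2v + 1)).
At (3, -1): H = diag(-6, -6).
Both eigenvalues are negative, so H is negative definite: a local maximum.

local maximum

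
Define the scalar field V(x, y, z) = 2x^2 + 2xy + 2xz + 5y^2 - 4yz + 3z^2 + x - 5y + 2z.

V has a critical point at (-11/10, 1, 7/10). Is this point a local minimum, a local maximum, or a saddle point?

local minimum

The Hessian is constant: H = [[4, 2, 2], [2, 10, -4], [2, -4, 6]].
Leading principal minors: Δ₁ = 4, Δ₂ = 36, Δ₃ = 80.
All leading minors are positive, so H is positive definite: a local minimum.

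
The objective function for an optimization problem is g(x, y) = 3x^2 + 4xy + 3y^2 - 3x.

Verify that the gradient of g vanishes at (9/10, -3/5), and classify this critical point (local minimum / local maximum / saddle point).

local minimum

∇g = (6x + 4y - 3, 4x + 6y); substituting (9/10, -3/5) gives ∇g = (0, 0), so (9/10, -3/5) is indeed a critical point.
The Hessian of g is constant: H = [[6, 4], [4, 6]].
det(H) = 6·6 − 4² = 20.
det(H) > 0 and tr(H) = 12 > 0, so H is positive definite and the point is a local minimum.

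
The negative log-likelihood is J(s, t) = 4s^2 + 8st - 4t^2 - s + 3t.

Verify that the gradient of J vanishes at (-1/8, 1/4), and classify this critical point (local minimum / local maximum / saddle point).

∇J = (8s + 8t - 1, 8s - 8t + 3); substituting (-1/8, 1/4) gives ∇J = (0, 0), so (-1/8, 1/4) is indeed a critical point.
The Hessian of J is constant: H = [[8, 8], [8, -8]].
det(H) = 8·(-8) − 8² = -128.
Since det(H) < 0, H is indefinite and the critical point is a saddle point.

saddle point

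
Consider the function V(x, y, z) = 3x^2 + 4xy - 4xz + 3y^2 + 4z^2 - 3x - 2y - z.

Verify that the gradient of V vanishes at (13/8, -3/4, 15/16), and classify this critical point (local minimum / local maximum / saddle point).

∇V = (6x + 4y - 4z - 3, 4x + 6y - 2, -4x + 8z - 1); substituting (13/8, -3/4, 15/16) gives ∇V = (0, 0, 0), so (13/8, -3/4, 15/16) is indeed a critical point.
The Hessian is constant: H = [[6, 4, -4], [4, 6, 0], [-4, 0, 8]].
Leading principal minors: Δ₁ = 6, Δ₂ = 20, Δ₃ = 64.
All leading minors are positive, so H is positive definite: a local minimum.

local minimum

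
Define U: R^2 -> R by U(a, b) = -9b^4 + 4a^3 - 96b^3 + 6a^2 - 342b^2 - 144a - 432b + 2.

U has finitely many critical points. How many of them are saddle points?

3

U separates as a function of a plus a function of b, so ∇U=0 decouples.
∂U/∂a = 12(a - 3)(a + 4) = 0 at a ∈ {-4, 3}; ∂U/∂b = -36(b + 1)(b + 3)(b + 4) = 0 at b ∈ {-4, -3, -1}.
The Hessian is diagonal: diag(U_aa, U_bb). Second derivatives: U_aa(-4)=-84, U_aa(3)=84; U_bb(-4)=-108, U_bb(-3)=72, U_bb(-1)=-216.
Saddle points occur where the two diagonal entries have opposite signs: (-4, -3), (3, -4), (3, -1). Count: 3.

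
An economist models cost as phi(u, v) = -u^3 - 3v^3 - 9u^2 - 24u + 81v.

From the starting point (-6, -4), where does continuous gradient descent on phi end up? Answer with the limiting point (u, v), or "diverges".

phi is separable, so gradient descent decouples: u follows -∂phi/∂u, v follows -∂phi/∂v.
∂phi/∂u = -3(u + 2)(u + 4); at u=-6 this is -24, so u increases.
∂phi/∂v = -9(v - 3)(v + 3); at v=-4 this is -63, so v increases.
u converges to its nearest critical value -4 (a local min of the u-part); v converges to -3. The iterate converges to (-4, -3).

(-4, -3)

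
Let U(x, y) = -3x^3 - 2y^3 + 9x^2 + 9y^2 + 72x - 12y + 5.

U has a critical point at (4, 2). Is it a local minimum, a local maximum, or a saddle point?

The mixed partial ∂²U/∂x∂y is 0, so the Hessian at any point is diag(U_xx, U_yy) = diag(18(-x + 1), 6(-2y + 3)).
At (4, 2): H = diag(-54, -6).
Both eigenvalues are negative, so H is negative definite: a local maximum.

local maximum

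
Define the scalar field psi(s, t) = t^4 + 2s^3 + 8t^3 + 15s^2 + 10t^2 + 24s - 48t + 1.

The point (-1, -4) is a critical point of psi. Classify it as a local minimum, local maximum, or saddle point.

The mixed partial ∂²psi/∂s∂t is 0, so the Hessian at any point is diag(psi_ss, psi_tt) = diag(6(2s + 5), 4(3t^2 + 12t + 5)).
At (-1, -4): H = diag(18, 20).
Both eigenvalues are positive, so H is positive definite: a local minimum.

local minimum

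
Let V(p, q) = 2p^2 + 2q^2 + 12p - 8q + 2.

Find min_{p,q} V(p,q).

-24

V(p,q) separates as A(p) + B(q) + 2, so its minimum is min A + min B + 2.
A'(p) = 4p + 12 vanishes at p ∈ {-3}; B'(q) = 4q - 8 vanishes at q ∈ {2}.
Local minima of A (where A''>0): A(-3)=-18. Local minima of B: B(2)=-8.
So the global minimum of V is A(-3) + B(2) + 2 = -18 − 8 + 2 = -24, attained at (-3, 2).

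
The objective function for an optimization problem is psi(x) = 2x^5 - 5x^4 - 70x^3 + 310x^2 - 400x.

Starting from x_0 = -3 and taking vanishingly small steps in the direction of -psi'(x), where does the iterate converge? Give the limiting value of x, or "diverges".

psi'(x) = 10(x - 4)(x - 2)(x - 1)(x + 5), so psi'(-3) = -2800.
Gradient descent moves in the -psi' direction, i.e. x is increasing.
The nearest critical point in that direction is x = 1, where psi'' = 180 > 0 (a local minimum). The iterate converges there.

1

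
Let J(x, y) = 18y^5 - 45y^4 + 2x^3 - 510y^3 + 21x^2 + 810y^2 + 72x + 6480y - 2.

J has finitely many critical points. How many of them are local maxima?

J separates as a function of x plus a function of y, so ∇J=0 decouples.
∂J/∂x = 6(x + 3)(x + 4) = 0 at x ∈ {-4, -3}; ∂J/∂y = 90(y - 4)(y - 3)(y + 2)(y + 3) = 0 at y ∈ {-3, -2, 3, 4}.
The Hessian is diagonal: diag(J_xx, J_yy). Second derivatives: J_xx(-4)=-6, J_xx(-3)=6; J_yy(-3)=-3780, J_yy(-2)=2700, J_yy(3)=-2700, J_yy(4)=3780.
Local maxima occur where both diagonal entries negative: (-4, -3), (-4, 3). Count: 2.

2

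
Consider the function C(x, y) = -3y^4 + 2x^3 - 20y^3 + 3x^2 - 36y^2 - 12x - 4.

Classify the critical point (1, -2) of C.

local minimum

The mixed partial ∂²C/∂x∂y is 0, so the Hessian at any point is diag(C_xx, C_yy) = diag(6(2x + 1), -12(3y^2 + 10y + 6)).
At (1, -2): H = diag(18, 24).
Both eigenvalues are positive, so H is positive definite: a local minimum.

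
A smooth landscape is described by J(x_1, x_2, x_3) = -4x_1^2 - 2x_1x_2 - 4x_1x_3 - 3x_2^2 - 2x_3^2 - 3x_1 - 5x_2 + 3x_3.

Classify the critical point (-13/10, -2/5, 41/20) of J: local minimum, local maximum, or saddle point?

The Hessian is constant: H = [[-8, -2, -4], [-2, -6, 0], [-4, 0, -4]].
Leading principal minors: Δ₁ = -8, Δ₂ = 44, Δ₃ = -80.
The minors alternate sign starting negative (−, +, −), so H is negative definite: a local maximum.

local maximum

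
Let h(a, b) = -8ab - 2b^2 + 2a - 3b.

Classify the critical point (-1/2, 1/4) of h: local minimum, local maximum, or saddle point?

saddle point

The Hessian of h is constant: H = [[0, -8], [-8, -4]].
det(H) = 0·(-4) − (-8)² = -64.
Since det(H) < 0, H is indefinite and the critical point is a saddle point.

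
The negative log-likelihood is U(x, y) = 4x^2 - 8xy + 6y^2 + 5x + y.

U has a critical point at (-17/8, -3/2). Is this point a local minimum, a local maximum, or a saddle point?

local minimum

The Hessian of U is constant: H = [[8, -8], [-8, 12]].
det(H) = 8·12 − (-8)² = 32.
det(H) > 0 and tr(H) = 20 > 0, so H is positive definite and the point is a local minimum.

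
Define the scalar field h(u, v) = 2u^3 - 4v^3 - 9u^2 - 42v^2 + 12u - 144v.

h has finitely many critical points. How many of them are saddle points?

2

h separates as a function of u plus a function of v, so ∇h=0 decouples.
∂h/∂u = 6(u - 2)(u - 1) = 0 at u ∈ {1, 2}; ∂h/∂v = -12(v + 3)(v + 4) = 0 at v ∈ {-4, -3}.
The Hessian is diagonal: diag(h_uu, h_vv). Second derivatives: h_uu(1)=-6, h_uu(2)=6; h_vv(-4)=12, h_vv(-3)=-12.
Saddle points occur where the two diagonal entries have opposite signs: (1, -4), (2, -3). Count: 2.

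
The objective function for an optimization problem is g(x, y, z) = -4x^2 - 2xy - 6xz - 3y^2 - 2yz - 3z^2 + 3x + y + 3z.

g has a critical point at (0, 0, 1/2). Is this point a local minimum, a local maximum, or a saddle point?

The Hessian is constant: H = [[-8, -2, -6], [-2, -6, -2], [-6, -2, -6]].
Leading principal minors: Δ₁ = -8, Δ₂ = 44, Δ₃ = -64.
The minors alternate sign starting negative (−, +, −), so H is negative definite: a local maximum.

local maximum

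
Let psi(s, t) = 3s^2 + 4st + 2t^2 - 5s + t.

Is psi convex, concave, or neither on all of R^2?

convex

psi is quadratic, so its Hessian is the constant matrix H = [[6, 4], [4, 4]].
det(H) = 8, tr(H) = 10.
det(H) > 0 and tr(H) > 0, so H is positive definite everywhere: convex.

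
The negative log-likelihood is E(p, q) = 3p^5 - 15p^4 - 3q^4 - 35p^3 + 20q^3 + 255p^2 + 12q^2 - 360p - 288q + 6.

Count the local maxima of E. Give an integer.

E separates as a function of p plus a function of q, so ∇E=0 decouples.
∂E/∂p = 15(p - 4)(p - 2)(p - 1)(p + 3) = 0 at p ∈ {-3, 1, 2, 4}; ∂E/∂q = -12(q - 4)(q - 3)(q + 2) = 0 at q ∈ {-2, 3, 4}.
The Hessian is diagonal: diag(E_pp, E_qq). Second derivatives: E_pp(-3)=-2100, E_pp(1)=180, E_pp(2)=-150, E_pp(4)=630; E_qq(-2)=-360, E_qq(3)=60, E_qq(4)=-72.
Local maxima occur where both diagonal entries negative: (-3, -2), (-3, 4), (2, -2), (2, 4). Count: 4.

4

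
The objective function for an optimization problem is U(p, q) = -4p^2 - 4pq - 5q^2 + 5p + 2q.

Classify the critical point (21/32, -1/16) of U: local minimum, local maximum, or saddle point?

The Hessian of U is constant: H = [[-8, -4], [-4, -10]].
det(H) = (-8)·(-10) − (-4)² = 64.
det(H) > 0 and tr(H) = -18 < 0, so H is negative definite and the point is a local maximum.

local maximum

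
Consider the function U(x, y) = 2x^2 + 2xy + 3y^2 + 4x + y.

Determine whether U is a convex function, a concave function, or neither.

U is quadratic, so its Hessian is the constant matrix H = [[4, 2], [2, 6]].
det(H) = 20, tr(H) = 10.
det(H) > 0 and tr(H) > 0, so H is positive definite everywhere: convex.

convex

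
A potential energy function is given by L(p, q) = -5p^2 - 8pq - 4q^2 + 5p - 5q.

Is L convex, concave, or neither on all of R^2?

L is quadratic, so its Hessian is the constant matrix H = [[-10, -8], [-8, -8]].
det(H) = 16, tr(H) = -18.
det(H) > 0 and tr(H) < 0, so H is negative definite everywhere: concave.

concave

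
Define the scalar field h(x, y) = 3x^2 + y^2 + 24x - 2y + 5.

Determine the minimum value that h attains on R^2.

-44

h(x,y) separates as P(x) + Q(y) + 5, so its minimum is min P + min Q + 5.
P'(x) = 6x + 24 vanishes at x ∈ {-4}; Q'(y) = 2y - 2 vanishes at y ∈ {1}.
Local minima of P (where P''>0): P(-4)=-48. Local minima of Q: Q(1)=-1.
So the global minimum of h is P(-4) + Q(1) + 5 = -48 − 1 + 5 = -44, attained at (-4, 1).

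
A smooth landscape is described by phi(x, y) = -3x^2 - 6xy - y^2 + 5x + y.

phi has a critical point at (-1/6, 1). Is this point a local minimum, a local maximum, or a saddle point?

saddle point

The Hessian of phi is constant: H = [[-6, -6], [-6, -2]].
det(H) = (-6)·(-2) − (-6)² = -24.
Since det(H) < 0, H is indefinite and the critical point is a saddle point.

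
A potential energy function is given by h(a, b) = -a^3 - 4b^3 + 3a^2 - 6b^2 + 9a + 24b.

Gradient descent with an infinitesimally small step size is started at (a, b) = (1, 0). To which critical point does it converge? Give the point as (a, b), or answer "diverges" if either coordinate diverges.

(-1, -2)

h is separable, so gradient descent decouples: a follows -∂h/∂a, b follows -∂h/∂b.
∂h/∂a = -3(a - 3)(a + 1); at a=1 this is 12, so a decreases.
∂h/∂b = -12(b - 1)(b + 2); at b=0 this is 24, so b decreases.
a converges to its nearest critical value -1 (a local min of the a-part); b converges to -2. The iterate converges to (-1, -2).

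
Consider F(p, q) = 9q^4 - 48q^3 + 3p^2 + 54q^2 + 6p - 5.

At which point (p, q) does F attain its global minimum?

F(p,q) separates as A(p) + B(q) − 5, so its minimum is min A + min B − 5.
A'(p) = 6p + 6 vanishes at p ∈ {-1}; B'(q) = 36q(q - 3)(q - 1) vanishes at q ∈ {0, 1, 3}.
Local minima of A (where A''>0): A(-1)=-3. Local minima of B: B(0)=0, B(3)=-81.
So the global minimum of F is A(-1) + B(3) − 5 = -3 − 81 − 5 = -89, attained at (-1, 3).

(-1, 3)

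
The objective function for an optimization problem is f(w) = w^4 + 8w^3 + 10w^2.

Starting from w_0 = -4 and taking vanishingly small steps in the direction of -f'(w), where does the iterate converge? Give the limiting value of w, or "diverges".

f'(w) = 4w(w + 1)(w + 5), so f'(-4) = 48.
Gradient descent moves in the -f' direction, i.e. w is decreasing.
The nearest critical point in that direction is w = -5, where f'' = 80 > 0 (a local minimum). The iterate converges there.

-5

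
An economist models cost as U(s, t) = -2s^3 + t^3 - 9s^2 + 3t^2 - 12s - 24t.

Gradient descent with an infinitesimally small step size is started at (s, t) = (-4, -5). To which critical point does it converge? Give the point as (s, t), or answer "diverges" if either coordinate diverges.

diverges

U is separable, so gradient descent decouples: s follows -∂U/∂s, t follows -∂U/∂t.
∂U/∂s = -6(s + 1)(s + 2); at s=-4 this is -36, so s increases.
∂U/∂t = 3(t - 2)(t + 4); at t=-5 this is 21, so t decreases.
The t-coordinate has no critical point in that direction and runs off to infinity.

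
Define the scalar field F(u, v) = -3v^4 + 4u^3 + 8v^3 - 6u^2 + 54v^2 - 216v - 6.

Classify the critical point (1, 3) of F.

The mixed partial ∂²F/∂u∂v is 0, so the Hessian at any point is diag(F_uu, F_vv) = diag(12(2u - 1), 12(-3v^2 + 4v + 9)).
At (1, 3): H = diag(12, -72).
The eigenvalues have opposite signs, so H is indefinite: a saddle point.

saddle point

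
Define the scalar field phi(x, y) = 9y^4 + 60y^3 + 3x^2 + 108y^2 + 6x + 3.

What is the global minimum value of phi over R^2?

0

phi(x,y) separates as P(x) + Q(y) + 3, so its minimum is min P + min Q + 3.
P'(x) = 6x + 6 vanishes at x ∈ {-1}; Q'(y) = 36y(y + 2)(y + 3) vanishes at y ∈ {-3, -2, 0}.
Local minima of P (where P''>0): P(-1)=-3. Local minima of Q: Q(-3)=81, Q(0)=0.
So the global minimum of phi is P(-1) + Q(0) + 3 = -3 + 0 + 3 = 0, attained at (-1, 0).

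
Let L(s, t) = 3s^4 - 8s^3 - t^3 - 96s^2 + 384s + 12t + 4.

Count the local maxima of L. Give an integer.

L separates as a function of s plus a function of t, so ∇L=0 decouples.
∂L/∂s = 12(s - 4)(s - 2)(s + 4) = 0 at s ∈ {-4, 2, 4}; ∂L/∂t = -3(t - 2)(t + 2) = 0 at t ∈ {-2, 2}.
The Hessian is diagonal: diag(L_ss, L_tt). Second derivatives: L_ss(-4)=576, L_ss(2)=-144, L_ss(4)=192; L_tt(-2)=12, L_tt(2)=-12.
Local maxima occur where both diagonal entries negative: (2, 2). Count: 1.

1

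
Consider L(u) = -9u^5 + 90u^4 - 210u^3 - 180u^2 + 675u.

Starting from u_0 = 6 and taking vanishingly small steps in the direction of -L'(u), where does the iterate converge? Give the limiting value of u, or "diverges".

diverges

L'(u) = -45(u - 5)(u - 3)(u - 1)(u + 1), so L'(6) = -4725.
Gradient descent moves in the -L' direction, i.e. u is increasing.
There is no critical point above u=6, and L' keeps the same sign, so the iterate runs off to +∞.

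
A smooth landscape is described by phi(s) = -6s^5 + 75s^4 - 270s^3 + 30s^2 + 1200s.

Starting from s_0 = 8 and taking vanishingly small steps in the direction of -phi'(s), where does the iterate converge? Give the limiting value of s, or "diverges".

phi'(s) = -30(s - 5)(s - 4)(s - 2)(s + 1), so phi'(8) = -19440.
Gradient descent moves in the -phi' direction, i.e. s is increasing.
There is no critical point above s=8, and phi' keeps the same sign, so the iterate runs off to +∞.

diverges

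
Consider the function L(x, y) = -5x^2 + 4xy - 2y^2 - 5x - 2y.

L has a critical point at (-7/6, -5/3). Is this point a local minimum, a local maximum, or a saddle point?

The Hessian of L is constant: H = [[-10, 4], [4, -4]].
det(H) = (-10)·(-4) − 4² = 24.
det(H) > 0 and tr(H) = -14 < 0, so H is negative definite and the point is a local maximum.

local maximum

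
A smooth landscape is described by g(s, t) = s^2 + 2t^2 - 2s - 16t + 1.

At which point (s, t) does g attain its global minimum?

(1, 4)

g(s,t) separates as P(s) + Q(t) + 1, so its minimum is min P + min Q + 1.
P'(s) = 2s - 2 vanishes at s ∈ {1}; Q'(t) = 4(t - 4) vanishes at t ∈ {4}.
Local minima of P (where P''>0): P(1)=-1. Local minima of Q: Q(4)=-32.
So the global minimum of g is P(1) + Q(4) + 1 = -1 − 32 + 1 = -32, attained at (1, 4).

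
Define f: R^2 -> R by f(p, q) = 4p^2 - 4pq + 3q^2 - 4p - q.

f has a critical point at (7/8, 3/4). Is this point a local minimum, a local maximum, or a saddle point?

The Hessian of f is constant: H = [[8, -4], [-4, 6]].
det(H) = 8·6 − (-4)² = 32.
det(H) > 0 and tr(H) = 14 > 0, so H is positive definite and the point is a local minimum.

local minimum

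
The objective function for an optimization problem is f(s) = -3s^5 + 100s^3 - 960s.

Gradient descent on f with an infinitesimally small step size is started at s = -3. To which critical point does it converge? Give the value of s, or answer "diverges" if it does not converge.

f'(s) = -15(s - 4)(s - 2)(s + 2)(s + 4), so f'(-3) = 525.
Gradient descent moves in the -f' direction, i.e. s is decreasing.
The nearest critical point in that direction is s = -4, where f'' = 1440 > 0 (a local minimum). The iterate converges there.

-4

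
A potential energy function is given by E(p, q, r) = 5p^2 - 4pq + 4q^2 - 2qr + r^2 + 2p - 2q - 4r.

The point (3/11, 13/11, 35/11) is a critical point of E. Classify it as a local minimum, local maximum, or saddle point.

The Hessian is constant: H = [[10, -4, 0], [-4, 8, -2], [0, -2, 2]].
Leading principal minors: Δ₁ = 10, Δ₂ = 64, Δ₃ = 88.
All leading minors are positive, so H is positive definite: a local minimum.

local minimum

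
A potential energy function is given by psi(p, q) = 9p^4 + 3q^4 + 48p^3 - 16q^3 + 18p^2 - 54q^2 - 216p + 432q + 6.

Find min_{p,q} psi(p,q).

-1242

psi(p,q) separates as A(p) + B(q) + 6, so its minimum is min A + min B + 6.
A'(p) = 36(p - 1)(p + 2)(p + 3) vanishes at p ∈ {-3, -2, 1}; B'(q) = 12(q - 4)(q - 3)(q + 3) vanishes at q ∈ {-3, 3, 4}.
Local minima of A (where A''>0): A(-3)=243, A(1)=-141. Local minima of B: B(-3)=-1107, B(4)=608.
So the global minimum of psi is A(1) + B(-3) + 6 = -141 − 1107 + 6 = -1242, attained at (1, -3).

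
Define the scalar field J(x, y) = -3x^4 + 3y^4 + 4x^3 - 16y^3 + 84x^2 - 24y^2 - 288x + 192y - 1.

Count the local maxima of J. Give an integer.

J separates as a function of x plus a function of y, so ∇J=0 decouples.
∂J/∂x = -12(x - 3)(x - 2)(x + 4) = 0 at x ∈ {-4, 2, 3}; ∂J/∂y = 12(y - 4)(y - 2)(y + 2) = 0 at y ∈ {-2, 2, 4}.
The Hessian is diagonal: diag(J_xx, J_yy). Second derivatives: J_xx(-4)=-504, J_xx(2)=72, J_xx(3)=-84; J_yy(-2)=288, J_yy(2)=-96, J_yy(4)=144.
Local maxima occur where both diagonal entries negative: (-4, 2), (3, 2). Count: 2.

2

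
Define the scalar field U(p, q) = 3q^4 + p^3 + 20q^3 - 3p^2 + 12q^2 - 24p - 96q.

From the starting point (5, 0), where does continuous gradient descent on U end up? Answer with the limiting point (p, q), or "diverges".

U is separable, so gradient descent decouples: p follows -∂U/∂p, q follows -∂U/∂q.
∂U/∂p = 3(p - 4)(p + 2); at p=5 this is 21, so p decreases.
∂U/∂q = 12(q - 1)(q + 2)(q + 4); at q=0 this is -96, so q increases.
p converges to its nearest critical value 4 (a local min of the p-part); q converges to 1. The iterate converges to (4, 1).

(4, 1)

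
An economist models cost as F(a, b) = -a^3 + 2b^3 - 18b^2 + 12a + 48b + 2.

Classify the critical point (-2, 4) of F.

local minimum

The mixed partial ∂²F/∂a∂b is 0, so the Hessian at any point is diag(F_aa, F_bb) = diag(-6a, 12(b - 3)).
At (-2, 4): H = diag(12, 12).
Both eigenvalues are positive, so H is positive definite: a local minimum.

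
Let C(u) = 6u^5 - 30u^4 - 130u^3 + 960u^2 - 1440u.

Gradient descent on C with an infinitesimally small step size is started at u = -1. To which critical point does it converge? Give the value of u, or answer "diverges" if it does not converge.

C'(u) = 30(u - 4)(u - 3)(u - 1)(u + 4), so C'(-1) = -3600.
Gradient descent moves in the -C' direction, i.e. u is increasing.
The nearest critical point in that direction is u = 1, where C'' = 900 > 0 (a local minimum). The iterate converges there.

1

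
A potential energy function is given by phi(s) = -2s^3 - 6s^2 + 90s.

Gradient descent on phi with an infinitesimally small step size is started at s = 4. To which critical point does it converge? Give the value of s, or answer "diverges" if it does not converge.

diverges

phi'(s) = -6(s - 3)(s + 5), so phi'(4) = -54.
Gradient descent moves in the -phi' direction, i.e. s is increasing.
There is no critical point above s=4, and phi' keeps the same sign, so the iterate runs off to +∞.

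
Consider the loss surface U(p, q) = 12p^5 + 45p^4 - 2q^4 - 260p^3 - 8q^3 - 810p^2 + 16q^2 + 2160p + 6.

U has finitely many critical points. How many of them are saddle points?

6

U separates as a function of p plus a function of q, so ∇U=0 decouples.
∂U/∂p = 60(p - 3)(p - 1)(p + 3)(p + 4) = 0 at p ∈ {-4, -3, 1, 3}; ∂U/∂q = -8q(q - 1)(q + 4) = 0 at q ∈ {-4, 0, 1}.
The Hessian is diagonal: diag(U_pp, U_qq). Second derivatives: U_pp(-4)=-2100, U_pp(-3)=1440, U_pp(1)=-2400, U_pp(3)=5040; U_qq(-4)=-160, U_qq(0)=32, U_qq(1)=-40.
Saddle points occur where the two diagonal entries have opposite signs: (-4, 0), (-3, -4), (-3, 1), (1, 0), (3, -4), (3, 1). Count: 6.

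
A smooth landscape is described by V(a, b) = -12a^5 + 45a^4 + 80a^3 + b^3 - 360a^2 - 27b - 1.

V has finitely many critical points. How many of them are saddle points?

4

V separates as a function of a plus a function of b, so ∇V=0 decouples.
∂V/∂a = -60a(a - 3)(a - 2)(a + 2) = 0 at a ∈ {-2, 0, 2, 3}; ∂V/∂b = 3(b - 3)(b + 3) = 0 at b ∈ {-3, 3}.
The Hessian is diagonal: diag(V_aa, V_bb). Second derivatives: V_aa(-2)=2400, V_aa(0)=-720, V_aa(2)=480, V_aa(3)=-900; V_bb(-3)=-18, V_bb(3)=18.
Saddle points occur where the two diagonal entries have opposite signs: (-2, -3), (0, 3), (2, -3), (3, 3). Count: 4.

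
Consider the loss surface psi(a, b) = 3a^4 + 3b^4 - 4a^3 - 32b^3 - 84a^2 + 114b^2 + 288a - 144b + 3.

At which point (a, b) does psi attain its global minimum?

psi(a,b) separates as P(a) + Q(b) + 3, so its minimum is min P + min Q + 3.
P'(a) = 12(a - 3)(a - 2)(a + 4) vanishes at a ∈ {-4, 2, 3}; Q'(b) = 12(b - 4)(b - 3)(b - 1) vanishes at b ∈ {1, 3, 4}.
Local minima of P (where P''>0): P(-4)=-1472, P(3)=243. Local minima of Q: Q(1)=-59, Q(4)=-32.
So the global minimum of psi is P(-4) + Q(1) + 3 = -1472 − 59 + 3 = -1528, attained at (-4, 1).

(-4, 1)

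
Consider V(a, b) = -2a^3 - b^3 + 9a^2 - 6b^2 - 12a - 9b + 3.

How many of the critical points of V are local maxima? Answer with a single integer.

V separates as a function of a plus a function of b, so ∇V=0 decouples.
∂V/∂a = -6(a - 2)(a - 1) = 0 at a ∈ {1, 2}; ∂V/∂b = -3(b + 1)(b + 3) = 0 at b ∈ {-3, -1}.
The Hessian is diagonal: diag(V_aa, V_bb). Second derivatives: V_aa(1)=6, V_aa(2)=-6; V_bb(-3)=6, V_bb(-1)=-6.
Local maxima occur where both diagonal entries negative: (2, -1). Count: 1.

1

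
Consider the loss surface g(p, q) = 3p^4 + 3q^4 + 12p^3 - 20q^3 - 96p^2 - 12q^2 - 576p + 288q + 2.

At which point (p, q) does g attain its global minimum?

(4, -2)

g(p,q) separates as A(p) + B(q) + 2, so its minimum is min A + min B + 2.
A'(p) = 12(p - 4)(p + 3)(p + 4) vanishes at p ∈ {-4, -3, 4}; B'(q) = 12(q - 4)(q - 3)(q + 2) vanishes at q ∈ {-2, 3, 4}.
Local minima of A (where A''>0): A(-4)=768, A(4)=-2304. Local minima of B: B(-2)=-416, B(4)=448.
So the global minimum of g is A(4) + B(-2) + 2 = -2304 − 416 + 2 = -2718, attained at (4, -2).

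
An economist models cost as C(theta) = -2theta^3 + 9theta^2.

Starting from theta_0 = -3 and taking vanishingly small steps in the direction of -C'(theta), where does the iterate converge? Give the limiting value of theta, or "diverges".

0

C'(theta) = -6theta(theta - 3), so C'(-3) = -108.
Gradient descent moves in the -C' direction, i.e. theta is increasing.
The nearest critical point in that direction is theta = 0, where C'' = 18 > 0 (a local minimum). The iterate converges there.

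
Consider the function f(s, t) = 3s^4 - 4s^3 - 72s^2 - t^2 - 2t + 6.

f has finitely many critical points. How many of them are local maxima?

f separates as a function of s plus a function of t, so ∇f=0 decouples.
∂f/∂s = 12s(s - 4)(s + 3) = 0 at s ∈ {-3, 0, 4}; ∂f/∂t = -2(t + 1) = 0 at t ∈ {-1}.
The Hessian is diagonal: diag(f_ss, f_tt). Second derivatives: f_ss(-3)=252, f_ss(0)=-144, f_ss(4)=336; f_tt(-1)=-2.
Local maxima occur where both diagonal entries negative: (0, -1). Count: 1.

1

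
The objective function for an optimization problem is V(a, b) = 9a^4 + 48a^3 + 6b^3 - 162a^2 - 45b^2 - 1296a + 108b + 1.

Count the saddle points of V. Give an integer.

3

V separates as a function of a plus a function of b, so ∇V=0 decouples.
∂V/∂a = 36(a - 3)(a + 3)(a + 4) = 0 at a ∈ {-4, -3, 3}; ∂V/∂b = 18(b - 3)(b - 2) = 0 at b ∈ {2, 3}.
The Hessian is diagonal: diag(V_aa, V_bb). Second derivatives: V_aa(-4)=252, V_aa(-3)=-216, V_aa(3)=1512; V_bb(2)=-18, V_bb(3)=18.
Saddle points occur where the two diagonal entries have opposite signs: (-4, 2), (-3, 3), (3, 2). Count: 3.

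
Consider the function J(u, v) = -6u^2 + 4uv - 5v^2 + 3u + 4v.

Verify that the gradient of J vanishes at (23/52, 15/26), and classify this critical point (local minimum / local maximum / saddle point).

∇J = (-12u + 4v + 3, 4u - 10v + 4); substituting (23/52, 15/26) gives ∇J = (0, 0), so (23/52, 15/26) is indeed a critical point.
The Hessian of J is constant: H = [[-12, 4], [4, -10]].
det(H) = (-12)·(-10) − 4² = 104.
det(H) > 0 and tr(H) = -22 < 0, so H is negative definite and the point is a local maximum.

local maximum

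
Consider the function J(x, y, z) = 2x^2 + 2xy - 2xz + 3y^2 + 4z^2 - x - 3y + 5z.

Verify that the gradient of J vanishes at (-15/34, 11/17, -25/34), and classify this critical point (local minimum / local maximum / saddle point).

local minimum

∇J = (4x + 2y - 2z - 1, 2x + 6y - 3, -2x + 8z + 5); substituting (-15/34, 11/17, -25/34) gives ∇J = (0, 0, 0), so (-15/34, 11/17, -25/34) is indeed a critical point.
The Hessian is constant: H = [[4, 2, -2], [2, 6, 0], [-2, 0, 8]].
Leading principal minors: Δ₁ = 4, Δ₂ = 20, Δ₃ = 136.
All leading minors are positive, so H is positive definite: a local minimum.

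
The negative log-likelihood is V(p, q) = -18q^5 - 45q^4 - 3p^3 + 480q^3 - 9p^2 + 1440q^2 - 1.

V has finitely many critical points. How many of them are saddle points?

V separates as a function of p plus a function of q, so ∇V=0 decouples.
∂V/∂p = -9p(p + 2) = 0 at p ∈ {-2, 0}; ∂V/∂q = -90q(q - 4)(q + 2)(q + 4) = 0 at q ∈ {-4, -2, 0, 4}.
The Hessian is diagonal: diag(V_pp, V_qq). Second derivatives: V_pp(-2)=18, V_pp(0)=-18; V_qq(-4)=5760, V_qq(-2)=-2160, V_qq(0)=2880, V_qq(4)=-17280.
Saddle points occur where the two diagonal entries have opposite signs: (-2, -2), (-2, 4), (0, -4), (0, 0). Count: 4.

4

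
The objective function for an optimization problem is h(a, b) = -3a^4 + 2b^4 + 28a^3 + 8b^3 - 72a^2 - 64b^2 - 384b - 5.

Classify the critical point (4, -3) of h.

local maximum

The mixed partial ∂²h/∂a∂b is 0, so the Hessian at any point is diag(h_aa, h_bb) = diag(12(-3a^2 + 14a - 12), 8(3b^2 + 6b - 16)).
At (4, -3): H = diag(-48, -56).
Both eigenvalues are negative, so H is negative definite: a local maximum.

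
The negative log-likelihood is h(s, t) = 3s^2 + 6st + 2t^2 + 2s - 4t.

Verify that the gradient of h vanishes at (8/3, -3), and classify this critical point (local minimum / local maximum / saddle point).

saddle point

∇h = (6s + 6t + 2, 6s + 4t - 4); substituting (8/3, -3) gives ∇h = (0, 0), so (8/3, -3) is indeed a critical point.
The Hessian of h is constant: H = [[6, 6], [6, 4]].
det(H) = 6·4 − 6² = -12.
Since det(H) < 0, H is indefinite and the critical point is a saddle point.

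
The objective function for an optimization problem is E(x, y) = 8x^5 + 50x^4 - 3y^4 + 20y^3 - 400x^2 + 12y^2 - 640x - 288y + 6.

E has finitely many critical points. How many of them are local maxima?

4

E separates as a function of x plus a function of y, so ∇E=0 decouples.
∂E/∂x = 40(x - 2)(x + 1)(x + 2)(x + 4) = 0 at x ∈ {-4, -2, -1, 2}; ∂E/∂y = -12(y - 4)(y - 3)(y + 2) = 0 at y ∈ {-2, 3, 4}.
The Hessian is diagonal: diag(E_xx, E_yy). Second derivatives: E_xx(-4)=-1440, E_xx(-2)=320, E_xx(-1)=-360, E_xx(2)=2880; E_yy(-2)=-360, E_yy(3)=60, E_yy(4)=-72.
Local maxima occur where both diagonal entries negative: (-4, -2), (-4, 4), (-1, -2), (-1, 4). Count: 4.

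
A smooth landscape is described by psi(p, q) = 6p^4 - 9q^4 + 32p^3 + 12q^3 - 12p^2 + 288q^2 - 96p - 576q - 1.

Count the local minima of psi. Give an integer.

psi separates as a function of p plus a function of q, so ∇psi=0 decouples.
∂psi/∂p = 24(p - 1)(p + 1)(p + 4) = 0 at p ∈ {-4, -1, 1}; ∂psi/∂q = -36(q - 4)(q - 1)(q + 4) = 0 at q ∈ {-4, 1, 4}.
The Hessian is diagonal: diag(psi_pp, psi_qq). Second derivatives: psi_pp(-4)=360, psi_pp(-1)=-144, psi_pp(1)=240; psi_qq(-4)=-1440, psi_qq(1)=540, psi_qq(4)=-864.
Local minima occur where both diagonal entries positive: (-4, 1), (1, 1). Count: 2.

2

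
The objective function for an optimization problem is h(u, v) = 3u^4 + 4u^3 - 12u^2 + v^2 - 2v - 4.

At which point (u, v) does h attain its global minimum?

h(u,v) separates as P(u) + Q(v) − 4, so its minimum is min P + min Q − 4.
P'(u) = 12u(u - 1)(u + 2) vanishes at u ∈ {-2, 0, 1}; Q'(v) = 2v - 2 vanishes at v ∈ {1}.
Local minima of P (where P''>0): P(-2)=-32, P(1)=-5. Local minima of Q: Q(1)=-1.
So the global minimum of h is P(-2) + Q(1) − 4 = -32 − 1 − 4 = -37, attained at (-2, 1).

(-2, 1)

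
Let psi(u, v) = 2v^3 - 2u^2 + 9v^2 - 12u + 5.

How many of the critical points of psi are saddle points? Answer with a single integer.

psi separates as a function of u plus a function of v, so ∇psi=0 decouples.
∂psi/∂u = -4(u + 3) = 0 at u ∈ {-3}; ∂psi/∂v = 6v(v + 3) = 0 at v ∈ {-3, 0}.
The Hessian is diagonal: diag(psi_uu, psi_vv). Second derivatives: psi_uu(-3)=-4; psi_vv(-3)=-18, psi_vv(0)=18.
Saddle points occur where the two diagonal entries have opposite signs: (-3, 0). Count: 1.

1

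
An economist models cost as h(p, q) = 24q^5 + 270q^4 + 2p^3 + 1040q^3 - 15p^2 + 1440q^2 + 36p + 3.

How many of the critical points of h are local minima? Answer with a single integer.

2

h separates as a function of p plus a function of q, so ∇h=0 decouples.
∂h/∂p = 6(p - 3)(p - 2) = 0 at p ∈ {2, 3}; ∂h/∂q = 120q(q + 2)(q + 3)(q + 4) = 0 at q ∈ {-4, -3, -2, 0}.
The Hessian is diagonal: diag(h_pp, h_qq). Second derivatives: h_pp(2)=-6, h_pp(3)=6; h_qq(-4)=-960, h_qq(-3)=360, h_qq(-2)=-480, h_qq(0)=2880.
Local minima occur where both diagonal entries positive: (3, -3), (3, 0). Count: 2.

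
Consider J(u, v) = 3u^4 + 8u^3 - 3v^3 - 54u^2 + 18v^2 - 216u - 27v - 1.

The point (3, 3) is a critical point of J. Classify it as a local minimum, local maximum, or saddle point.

The mixed partial ∂²J/∂u∂v is 0, so the Hessian at any point is diag(J_uu, J_vv) = diag(12(3u^2 + 4u - 9), 18(-v + 2)).
At (3, 3): H = diag(360, -18).
The eigenvalues have opposite signs, so H is indefinite: a saddle point.

saddle point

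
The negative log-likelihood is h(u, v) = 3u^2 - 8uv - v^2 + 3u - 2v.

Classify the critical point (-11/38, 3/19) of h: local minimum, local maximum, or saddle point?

The Hessian of h is constant: H = [[6, -8], [-8, -2]].
det(H) = 6·(-2) − (-8)² = -76.
Since det(H) < 0, H is indefinite and the critical point is a saddle point.

saddle point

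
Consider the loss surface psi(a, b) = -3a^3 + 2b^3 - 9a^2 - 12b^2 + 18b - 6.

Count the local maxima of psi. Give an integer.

1

psi separates as a function of a plus a function of b, so ∇psi=0 decouples.
∂psi/∂a = -9a(a + 2) = 0 at a ∈ {-2, 0}; ∂psi/∂b = 6(b - 3)(b - 1) = 0 at b ∈ {1, 3}.
The Hessian is diagonal: diag(psi_aa, psi_bb). Second derivatives: psi_aa(-2)=18, psi_aa(0)=-18; psi_bb(1)=-12, psi_bb(3)=12.
Local maxima occur where both diagonal entries negative: (0, 1). Count: 1.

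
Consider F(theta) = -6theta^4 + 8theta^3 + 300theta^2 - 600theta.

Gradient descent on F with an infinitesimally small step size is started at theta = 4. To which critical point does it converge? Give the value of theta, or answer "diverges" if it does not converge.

F'(theta) = -24(theta - 5)(theta - 1)(theta + 5), so F'(4) = 648.
Gradient descent moves in the -F' direction, i.e. theta is decreasing.
The nearest critical point in that direction is theta = 1, where F'' = 576 > 0 (a local minimum). The iterate converges there.

1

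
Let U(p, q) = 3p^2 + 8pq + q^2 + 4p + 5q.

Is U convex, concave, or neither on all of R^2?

neither

U is quadratic, so its Hessian is the constant matrix H = [[6, 8], [8, 2]].
det(H) = -52, tr(H) = 8.
det(H) < 0, so H is indefinite: neither convex nor concave.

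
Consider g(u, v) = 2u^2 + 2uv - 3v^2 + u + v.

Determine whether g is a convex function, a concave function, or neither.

neither

g is quadratic, so its Hessian is the constant matrix H = [[4, 2], [2, -6]].
det(H) = -28, tr(H) = -2.
det(H) < 0, so H is indefinite: neither convex nor concave.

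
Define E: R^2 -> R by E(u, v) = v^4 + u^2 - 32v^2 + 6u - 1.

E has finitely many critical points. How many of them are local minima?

E separates as a function of u plus a function of v, so ∇E=0 decouples.
∂E/∂u = 2(u + 3) = 0 at u ∈ {-3}; ∂E/∂v = 4v(v - 4)(v + 4) = 0 at v ∈ {-4, 0, 4}.
The Hessian is diagonal: diag(E_uu, E_vv). Second derivatives: E_uu(-3)=2; E_vv(-4)=128, E_vv(0)=-64, E_vv(4)=128.
Local minima occur where both diagonal entries positive: (-3, -4), (-3, 4). Count: 2.

2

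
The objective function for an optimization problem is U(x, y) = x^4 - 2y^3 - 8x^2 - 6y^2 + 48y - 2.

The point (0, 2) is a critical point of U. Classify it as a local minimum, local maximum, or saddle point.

local maximum

The mixed partial ∂²U/∂x∂y is 0, so the Hessian at any point is diag(U_xx, U_yy) = diag(4(3x^2 - 4), -12(y + 1)).
At (0, 2): H = diag(-16, -36).
Both eigenvalues are negative, so H is negative definite: a local maximum.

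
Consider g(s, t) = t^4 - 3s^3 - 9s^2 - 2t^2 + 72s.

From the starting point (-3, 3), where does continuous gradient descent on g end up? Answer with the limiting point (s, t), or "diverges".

(-4, 1)

g is separable, so gradient descent decouples: s follows -∂g/∂s, t follows -∂g/∂t.
∂g/∂s = -9(s - 2)(s + 4); at s=-3 this is 45, so s decreases.
∂g/∂t = 4t(t - 1)(t + 1); at t=3 this is 96, so t decreases.
s converges to its nearest critical value -4 (a local min of the s-part); t converges to 1. The iterate converges to (-4, 1).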